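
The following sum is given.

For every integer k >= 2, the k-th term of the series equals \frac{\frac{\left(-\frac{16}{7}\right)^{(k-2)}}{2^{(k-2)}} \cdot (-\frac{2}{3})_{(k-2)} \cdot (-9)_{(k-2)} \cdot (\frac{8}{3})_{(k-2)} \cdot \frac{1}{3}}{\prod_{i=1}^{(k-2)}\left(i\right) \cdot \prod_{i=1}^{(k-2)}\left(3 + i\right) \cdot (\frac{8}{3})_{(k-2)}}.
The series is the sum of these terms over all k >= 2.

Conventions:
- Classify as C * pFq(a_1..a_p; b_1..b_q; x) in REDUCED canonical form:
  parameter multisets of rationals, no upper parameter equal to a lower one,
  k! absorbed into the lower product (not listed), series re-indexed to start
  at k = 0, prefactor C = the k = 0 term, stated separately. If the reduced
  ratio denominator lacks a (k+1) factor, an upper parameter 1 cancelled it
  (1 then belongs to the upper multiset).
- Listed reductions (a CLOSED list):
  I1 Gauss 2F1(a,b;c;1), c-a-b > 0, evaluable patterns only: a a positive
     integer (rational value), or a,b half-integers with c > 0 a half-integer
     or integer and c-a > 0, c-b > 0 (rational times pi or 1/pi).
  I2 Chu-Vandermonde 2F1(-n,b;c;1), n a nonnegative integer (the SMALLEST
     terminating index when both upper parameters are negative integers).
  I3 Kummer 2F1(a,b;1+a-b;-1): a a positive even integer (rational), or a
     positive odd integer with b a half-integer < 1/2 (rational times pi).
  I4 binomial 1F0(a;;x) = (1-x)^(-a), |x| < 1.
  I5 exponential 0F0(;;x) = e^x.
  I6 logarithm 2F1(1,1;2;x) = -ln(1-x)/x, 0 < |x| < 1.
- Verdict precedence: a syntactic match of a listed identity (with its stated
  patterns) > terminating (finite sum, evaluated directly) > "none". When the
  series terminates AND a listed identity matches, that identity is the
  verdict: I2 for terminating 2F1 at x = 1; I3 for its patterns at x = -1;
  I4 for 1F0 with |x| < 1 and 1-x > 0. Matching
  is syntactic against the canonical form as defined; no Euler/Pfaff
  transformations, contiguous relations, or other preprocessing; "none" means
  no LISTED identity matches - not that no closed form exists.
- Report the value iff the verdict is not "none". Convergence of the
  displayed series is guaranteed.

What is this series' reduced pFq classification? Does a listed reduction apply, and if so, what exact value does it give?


Key observation: from the first term \frac{1}{3}: the two k-th powers (C = 1/3) combine into one argument.
Ratio: r(k) = -\frac{8}{7} * (k-9) (k-\frac{2}{3}) / [(k+4) (k+1)] - poly over poly, x = -\frac{8}{7} from leading terms; C = \frac{1}{3} at k = 0.

At argument -\frac{8}{7}: a 2F1 with upper {-9, -\frac{2}{3}}, lower {4}, scaled by C = \frac{1}{3}. Verdict: terminating. With -9 upstairs the series is a 10-term polynomial sum; evaluated term by term. Its exact value is -\frac{1307766386349461}{2123110564511013}.


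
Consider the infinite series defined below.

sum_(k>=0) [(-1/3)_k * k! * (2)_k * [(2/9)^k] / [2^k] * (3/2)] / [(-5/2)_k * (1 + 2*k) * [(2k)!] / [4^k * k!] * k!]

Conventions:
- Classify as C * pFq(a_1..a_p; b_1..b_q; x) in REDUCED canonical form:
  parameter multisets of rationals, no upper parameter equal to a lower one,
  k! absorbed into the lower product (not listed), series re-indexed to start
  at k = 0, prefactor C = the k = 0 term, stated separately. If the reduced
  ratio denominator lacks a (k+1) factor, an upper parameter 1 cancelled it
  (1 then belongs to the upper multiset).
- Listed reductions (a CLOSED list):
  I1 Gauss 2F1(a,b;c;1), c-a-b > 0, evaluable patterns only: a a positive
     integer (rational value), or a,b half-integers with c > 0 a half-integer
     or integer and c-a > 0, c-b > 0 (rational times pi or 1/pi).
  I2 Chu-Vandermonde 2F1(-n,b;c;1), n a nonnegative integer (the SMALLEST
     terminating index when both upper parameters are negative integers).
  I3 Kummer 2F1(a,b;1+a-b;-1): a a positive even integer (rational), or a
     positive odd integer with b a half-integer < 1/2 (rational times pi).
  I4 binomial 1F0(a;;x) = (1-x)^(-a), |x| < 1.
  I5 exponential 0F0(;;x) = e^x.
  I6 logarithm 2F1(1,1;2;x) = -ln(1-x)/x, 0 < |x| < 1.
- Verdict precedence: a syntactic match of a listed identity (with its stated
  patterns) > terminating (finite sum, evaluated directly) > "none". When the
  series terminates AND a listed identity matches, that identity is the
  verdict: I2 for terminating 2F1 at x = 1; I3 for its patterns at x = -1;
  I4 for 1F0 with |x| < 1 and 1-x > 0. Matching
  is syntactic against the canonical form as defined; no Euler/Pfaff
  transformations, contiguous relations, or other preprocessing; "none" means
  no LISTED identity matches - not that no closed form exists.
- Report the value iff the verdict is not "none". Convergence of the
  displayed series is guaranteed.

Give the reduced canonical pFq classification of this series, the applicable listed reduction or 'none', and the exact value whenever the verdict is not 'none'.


Canonical form: C = 3/2 times 3F2 with upper {-1/3, 1, 2}, lower {-5/2, 3/2}, x = 1/9. Verdict: none. A 3F2 with upper {-1/3, 1, 2} fits none of I1-I6 at x = 1/9; the sum runs forever.

The tell: from the first term 3/2: the factorial ratio (prefactor 3/2) (k+a-1)!/(a-1)! is a rising factorial (a)_k.
Adjacent-term ratio: r(k) = (1/9) * (k-1/3) (k+1) (k+2) / [(k-5/2) (k+3/2) (k+1)] - rational; roots negated = parameters, x = (1/9), C = 3/2.


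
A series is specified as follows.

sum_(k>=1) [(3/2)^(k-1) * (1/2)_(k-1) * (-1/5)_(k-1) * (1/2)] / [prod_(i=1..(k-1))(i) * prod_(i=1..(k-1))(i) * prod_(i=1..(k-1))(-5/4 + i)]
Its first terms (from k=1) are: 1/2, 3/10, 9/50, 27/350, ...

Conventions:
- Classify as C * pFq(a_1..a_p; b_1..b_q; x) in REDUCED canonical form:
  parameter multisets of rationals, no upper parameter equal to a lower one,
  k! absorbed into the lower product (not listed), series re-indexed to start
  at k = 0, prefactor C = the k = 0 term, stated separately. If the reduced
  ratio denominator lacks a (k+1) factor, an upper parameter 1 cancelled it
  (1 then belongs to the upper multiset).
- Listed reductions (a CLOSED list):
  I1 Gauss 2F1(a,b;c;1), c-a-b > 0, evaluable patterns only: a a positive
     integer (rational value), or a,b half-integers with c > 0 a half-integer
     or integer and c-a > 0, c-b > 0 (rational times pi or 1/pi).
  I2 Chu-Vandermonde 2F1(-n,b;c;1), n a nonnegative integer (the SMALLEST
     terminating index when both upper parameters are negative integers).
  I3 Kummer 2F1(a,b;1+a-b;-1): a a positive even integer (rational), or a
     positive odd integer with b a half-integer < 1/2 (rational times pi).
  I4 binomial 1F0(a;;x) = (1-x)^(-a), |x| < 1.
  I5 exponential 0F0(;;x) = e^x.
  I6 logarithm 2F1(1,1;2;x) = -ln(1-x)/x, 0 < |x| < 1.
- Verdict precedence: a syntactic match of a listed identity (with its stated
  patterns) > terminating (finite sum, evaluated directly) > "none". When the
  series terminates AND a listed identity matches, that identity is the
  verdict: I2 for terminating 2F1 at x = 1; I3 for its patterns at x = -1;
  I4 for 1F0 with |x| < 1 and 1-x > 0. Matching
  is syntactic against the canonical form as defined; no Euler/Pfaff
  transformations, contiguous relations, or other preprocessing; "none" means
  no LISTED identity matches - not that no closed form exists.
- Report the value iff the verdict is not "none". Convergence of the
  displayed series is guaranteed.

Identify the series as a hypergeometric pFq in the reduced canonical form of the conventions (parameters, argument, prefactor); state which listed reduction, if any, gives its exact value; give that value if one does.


At argument 3/2: a 2F2 with upper {-1/5, 1/2}, lower {-1/4, 1}, scaled by C = 1/2. Verdict: none. A 2F2 with upper {-1/5, 1/2} fits none of I1-I6 at x = 3/2; the sum runs forever.

Key observation: from the first term 1/2: the product of the first k integers (prefactor 1/2) is k!.
Consecutive-term ratio: r(k) = (3/2) * (k-1/5) (k+1/2) / [(k-1/4) (k+1) (k+1)] - rational in k. x = (3/2); t_0 = 1/2; negate the roots.


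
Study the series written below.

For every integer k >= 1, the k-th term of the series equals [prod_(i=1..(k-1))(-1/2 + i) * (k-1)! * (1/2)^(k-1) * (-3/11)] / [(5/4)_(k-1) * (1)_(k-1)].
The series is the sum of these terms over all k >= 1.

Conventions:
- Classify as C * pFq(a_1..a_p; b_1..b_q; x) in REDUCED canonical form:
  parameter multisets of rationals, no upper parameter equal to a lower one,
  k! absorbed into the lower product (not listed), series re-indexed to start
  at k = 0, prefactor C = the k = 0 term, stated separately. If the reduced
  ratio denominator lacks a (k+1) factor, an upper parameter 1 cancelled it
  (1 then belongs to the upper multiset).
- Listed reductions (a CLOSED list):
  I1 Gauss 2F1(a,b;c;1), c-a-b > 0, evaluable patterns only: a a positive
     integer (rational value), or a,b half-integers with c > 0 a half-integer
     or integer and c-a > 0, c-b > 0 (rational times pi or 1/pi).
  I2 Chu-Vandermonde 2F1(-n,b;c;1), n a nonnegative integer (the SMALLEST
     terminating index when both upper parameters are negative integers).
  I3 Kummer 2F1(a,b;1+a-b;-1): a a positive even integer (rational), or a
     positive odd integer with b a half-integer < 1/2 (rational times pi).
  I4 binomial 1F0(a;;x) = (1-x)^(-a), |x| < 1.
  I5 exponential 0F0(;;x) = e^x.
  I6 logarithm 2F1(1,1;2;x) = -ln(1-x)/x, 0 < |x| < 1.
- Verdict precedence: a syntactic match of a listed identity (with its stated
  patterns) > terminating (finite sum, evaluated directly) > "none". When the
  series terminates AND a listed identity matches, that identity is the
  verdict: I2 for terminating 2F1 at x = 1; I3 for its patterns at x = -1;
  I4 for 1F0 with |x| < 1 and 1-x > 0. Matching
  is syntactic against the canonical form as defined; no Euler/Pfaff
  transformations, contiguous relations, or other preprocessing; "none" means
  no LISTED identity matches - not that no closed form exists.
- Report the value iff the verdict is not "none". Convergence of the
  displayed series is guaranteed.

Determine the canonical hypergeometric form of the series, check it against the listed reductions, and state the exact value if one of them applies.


With C = -3/11: the canonical form is 2F1(1/2, 1; 5/4; 1/2). Verdict: none. A 2F1 with upper {1/2, 1} fits none of I1-I6 at x = 1/2; the sum runs forever.

Structural cue: x = (1/2) and the factorial ratio (C = -3/11, x = 1/2) (k+a-1)!/(a-1)! is a rising factorial (a)_k.
Term ratio: r(k) = (1/2) * (k+1/2) (k+1) / [(k+5/4) (k+1)] - rational in k, leading ratio (1/2); with t_0 = -3/11, classification follows.


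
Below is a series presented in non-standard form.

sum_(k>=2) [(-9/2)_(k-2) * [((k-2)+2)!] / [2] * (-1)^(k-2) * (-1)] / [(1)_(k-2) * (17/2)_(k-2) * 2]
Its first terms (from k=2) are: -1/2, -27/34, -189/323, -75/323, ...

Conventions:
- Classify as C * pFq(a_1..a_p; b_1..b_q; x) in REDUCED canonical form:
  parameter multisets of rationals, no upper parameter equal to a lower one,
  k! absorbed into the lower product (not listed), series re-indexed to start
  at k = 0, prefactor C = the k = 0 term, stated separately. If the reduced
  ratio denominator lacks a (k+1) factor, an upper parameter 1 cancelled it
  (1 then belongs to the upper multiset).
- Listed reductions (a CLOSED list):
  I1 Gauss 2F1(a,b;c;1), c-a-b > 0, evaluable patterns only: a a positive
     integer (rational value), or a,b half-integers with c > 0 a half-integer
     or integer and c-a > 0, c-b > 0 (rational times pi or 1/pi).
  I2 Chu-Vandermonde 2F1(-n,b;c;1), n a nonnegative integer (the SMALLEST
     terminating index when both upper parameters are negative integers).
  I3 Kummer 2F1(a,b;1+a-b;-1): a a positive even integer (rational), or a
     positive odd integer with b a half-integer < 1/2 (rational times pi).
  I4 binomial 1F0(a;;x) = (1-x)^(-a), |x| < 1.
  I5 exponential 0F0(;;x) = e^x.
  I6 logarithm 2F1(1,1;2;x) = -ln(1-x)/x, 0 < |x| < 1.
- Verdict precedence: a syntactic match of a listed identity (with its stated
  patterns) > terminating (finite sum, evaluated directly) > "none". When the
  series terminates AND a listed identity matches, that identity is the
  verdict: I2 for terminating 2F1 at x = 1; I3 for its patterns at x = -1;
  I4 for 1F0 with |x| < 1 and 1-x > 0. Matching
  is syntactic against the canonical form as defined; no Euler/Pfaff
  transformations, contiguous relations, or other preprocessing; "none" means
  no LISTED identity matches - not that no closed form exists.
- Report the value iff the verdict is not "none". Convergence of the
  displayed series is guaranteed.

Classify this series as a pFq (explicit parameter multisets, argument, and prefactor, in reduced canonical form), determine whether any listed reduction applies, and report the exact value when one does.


Key step: with t_0 = -1/2, the factorial ratio (C = -1/2) (k+a-1)!/(a-1)! is a rising factorial (a)_k.
Term ratio: r(k) = (-1) * (k-9/2) (k+3) / [(k+17/2) (k+1)] - rational in k, leading ratio (-1); with t_0 = -1/2, classification follows.

Prefactor -1/2, argument -1: 2F1 with upper {-9/2, 3} over lower {17/2}. Verdict: this is Kummer's theorem (I3) (x = -1; c = 17/2 equals 1+a-b for upper {-9/2, 3}: listed pattern). Value: (-45045/65536) * pi.


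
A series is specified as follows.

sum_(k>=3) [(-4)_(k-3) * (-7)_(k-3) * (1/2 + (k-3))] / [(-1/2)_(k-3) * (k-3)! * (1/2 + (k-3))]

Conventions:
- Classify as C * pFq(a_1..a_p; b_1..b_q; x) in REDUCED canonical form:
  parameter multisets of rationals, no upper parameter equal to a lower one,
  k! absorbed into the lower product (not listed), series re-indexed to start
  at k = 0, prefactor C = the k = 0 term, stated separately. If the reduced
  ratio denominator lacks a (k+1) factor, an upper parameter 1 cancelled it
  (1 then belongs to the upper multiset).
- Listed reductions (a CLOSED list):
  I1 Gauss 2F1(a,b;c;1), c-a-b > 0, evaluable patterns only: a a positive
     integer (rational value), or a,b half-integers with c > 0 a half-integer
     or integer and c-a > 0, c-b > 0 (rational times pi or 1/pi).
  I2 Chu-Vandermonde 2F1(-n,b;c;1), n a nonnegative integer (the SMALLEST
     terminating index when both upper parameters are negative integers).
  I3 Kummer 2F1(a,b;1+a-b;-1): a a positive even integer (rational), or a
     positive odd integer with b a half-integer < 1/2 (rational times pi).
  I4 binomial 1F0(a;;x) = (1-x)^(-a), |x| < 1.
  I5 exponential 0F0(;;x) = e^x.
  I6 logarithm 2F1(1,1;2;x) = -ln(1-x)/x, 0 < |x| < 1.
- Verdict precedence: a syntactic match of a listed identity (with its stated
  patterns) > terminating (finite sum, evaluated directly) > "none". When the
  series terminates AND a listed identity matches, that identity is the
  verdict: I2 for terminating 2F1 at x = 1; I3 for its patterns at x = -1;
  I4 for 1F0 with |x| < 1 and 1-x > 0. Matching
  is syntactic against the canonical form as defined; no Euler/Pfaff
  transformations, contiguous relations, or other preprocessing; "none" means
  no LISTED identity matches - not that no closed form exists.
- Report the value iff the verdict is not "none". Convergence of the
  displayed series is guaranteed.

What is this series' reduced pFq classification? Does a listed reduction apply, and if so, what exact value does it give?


This is 1 * 2F1(-7, -4; -1/2; 1) in reduced canonical form. Verdict: Chu-Vandermonde (I2) matches (terminating 2F1 at x = 1 with n = 4, b = -7, c = -1/2). Value: -4199.

Key observation: x = 1 and k + 1/2 divides numerator and denominator alike; prefactor 1 after cancelling.
Consecutive-term ratio: r(k) = 1 * (k-7) (k-4) / [(k-1/2) (k+1)] ; factor over Q: parameters, x = 1, and C = 1.


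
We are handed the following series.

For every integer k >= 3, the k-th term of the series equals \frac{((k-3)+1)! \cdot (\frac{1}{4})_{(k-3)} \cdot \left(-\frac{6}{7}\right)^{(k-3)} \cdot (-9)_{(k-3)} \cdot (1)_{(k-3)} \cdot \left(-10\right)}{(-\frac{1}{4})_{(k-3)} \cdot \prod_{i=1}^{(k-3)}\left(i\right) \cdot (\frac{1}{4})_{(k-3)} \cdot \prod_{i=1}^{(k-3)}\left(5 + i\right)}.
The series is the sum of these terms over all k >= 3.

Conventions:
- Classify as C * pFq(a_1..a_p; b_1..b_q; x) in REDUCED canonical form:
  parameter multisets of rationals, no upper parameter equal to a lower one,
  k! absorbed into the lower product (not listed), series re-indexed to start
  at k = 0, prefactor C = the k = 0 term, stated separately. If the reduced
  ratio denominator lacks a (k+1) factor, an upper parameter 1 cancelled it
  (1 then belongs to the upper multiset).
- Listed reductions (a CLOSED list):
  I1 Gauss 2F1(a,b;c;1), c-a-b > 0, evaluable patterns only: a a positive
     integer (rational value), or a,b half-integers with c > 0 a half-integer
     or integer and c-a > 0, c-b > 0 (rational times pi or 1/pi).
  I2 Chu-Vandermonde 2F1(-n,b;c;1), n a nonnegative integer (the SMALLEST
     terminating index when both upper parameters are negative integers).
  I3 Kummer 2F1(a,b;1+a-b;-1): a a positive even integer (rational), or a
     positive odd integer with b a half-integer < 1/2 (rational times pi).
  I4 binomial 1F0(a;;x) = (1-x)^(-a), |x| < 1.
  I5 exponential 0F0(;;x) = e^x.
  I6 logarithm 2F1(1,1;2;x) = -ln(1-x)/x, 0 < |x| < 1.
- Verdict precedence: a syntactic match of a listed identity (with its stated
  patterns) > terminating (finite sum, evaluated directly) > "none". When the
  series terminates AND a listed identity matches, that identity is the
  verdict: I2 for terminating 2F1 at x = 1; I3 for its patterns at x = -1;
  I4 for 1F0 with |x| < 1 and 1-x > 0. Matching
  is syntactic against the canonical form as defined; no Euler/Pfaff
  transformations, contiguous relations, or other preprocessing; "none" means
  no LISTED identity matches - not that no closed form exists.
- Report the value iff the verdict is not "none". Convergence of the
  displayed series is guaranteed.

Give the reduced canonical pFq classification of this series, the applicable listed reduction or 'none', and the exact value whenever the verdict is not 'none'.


Reduced: x = -\frac{6}{7}, 3F2, upper = {-9, 1, 2}, lower = {-\frac{1}{4}, 6}, C = -10. Verdict: terminating at k = 9: the factor (-9)_k kills every later term; summing the 10 survivors is exact. Value: \frac{1479208883962946270}{547216984343029}.

Key step: from the first term -10: the lower running product (C = -10) is a rising factorial.
Consecutive-term ratio: r(k) = -\frac{6}{7} * (k-9) (k+1) (k+2) / [(k-\frac{1}{4}) (k+6) (k+1)] - rational in k, leading ratio -\frac{6}{7}; with t_0 = -10, classification follows.


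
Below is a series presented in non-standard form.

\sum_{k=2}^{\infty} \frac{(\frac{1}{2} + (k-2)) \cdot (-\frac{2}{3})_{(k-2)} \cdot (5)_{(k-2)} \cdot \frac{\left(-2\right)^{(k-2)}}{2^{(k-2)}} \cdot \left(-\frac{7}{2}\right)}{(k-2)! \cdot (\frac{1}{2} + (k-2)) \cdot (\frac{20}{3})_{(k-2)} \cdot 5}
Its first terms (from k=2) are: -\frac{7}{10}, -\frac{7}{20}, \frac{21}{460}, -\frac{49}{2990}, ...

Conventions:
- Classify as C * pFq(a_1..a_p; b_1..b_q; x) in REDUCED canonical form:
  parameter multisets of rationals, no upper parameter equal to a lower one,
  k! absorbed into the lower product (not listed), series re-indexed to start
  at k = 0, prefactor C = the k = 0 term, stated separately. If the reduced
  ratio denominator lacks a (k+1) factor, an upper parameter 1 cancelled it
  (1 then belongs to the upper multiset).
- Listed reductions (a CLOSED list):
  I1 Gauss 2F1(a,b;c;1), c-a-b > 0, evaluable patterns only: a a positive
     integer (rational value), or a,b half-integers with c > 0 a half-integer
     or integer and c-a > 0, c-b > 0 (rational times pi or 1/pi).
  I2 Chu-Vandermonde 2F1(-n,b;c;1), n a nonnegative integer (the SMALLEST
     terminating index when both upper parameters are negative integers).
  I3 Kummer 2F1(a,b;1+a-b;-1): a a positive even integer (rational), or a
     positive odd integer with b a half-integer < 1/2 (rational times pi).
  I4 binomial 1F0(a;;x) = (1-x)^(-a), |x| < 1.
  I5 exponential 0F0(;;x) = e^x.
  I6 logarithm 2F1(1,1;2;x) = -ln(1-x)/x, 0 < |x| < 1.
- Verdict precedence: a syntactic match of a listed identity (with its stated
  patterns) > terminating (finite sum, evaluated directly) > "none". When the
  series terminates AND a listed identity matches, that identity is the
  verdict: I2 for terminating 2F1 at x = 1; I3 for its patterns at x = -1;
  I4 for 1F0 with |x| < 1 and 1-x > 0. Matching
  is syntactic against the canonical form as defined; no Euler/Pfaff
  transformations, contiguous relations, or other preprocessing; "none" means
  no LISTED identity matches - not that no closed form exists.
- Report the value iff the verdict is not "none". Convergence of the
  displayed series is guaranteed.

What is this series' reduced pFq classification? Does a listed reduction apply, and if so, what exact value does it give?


Classification (C = -\frac{7}{10}): 2F1 with upper {-\frac{2}{3}, 5}, lower {\frac{20}{3}}, argument x = -1. Verdict: none (x = -1): each listed identity misses the multisets {-\frac{2}{3}, 5} ; {\frac{20}{3}}.

Structural cue: x = -1 and striking the common factor k + 1/2 reduces the term (prefactor -7/10).
Step ratio: r(k) = -1 * (k-\frac{2}{3}) (k+5) / [(k+\frac{20}{3}) (k+1)] - poly over poly, x = -1 from leading terms; C = -\frac{7}{10} at k = 0.


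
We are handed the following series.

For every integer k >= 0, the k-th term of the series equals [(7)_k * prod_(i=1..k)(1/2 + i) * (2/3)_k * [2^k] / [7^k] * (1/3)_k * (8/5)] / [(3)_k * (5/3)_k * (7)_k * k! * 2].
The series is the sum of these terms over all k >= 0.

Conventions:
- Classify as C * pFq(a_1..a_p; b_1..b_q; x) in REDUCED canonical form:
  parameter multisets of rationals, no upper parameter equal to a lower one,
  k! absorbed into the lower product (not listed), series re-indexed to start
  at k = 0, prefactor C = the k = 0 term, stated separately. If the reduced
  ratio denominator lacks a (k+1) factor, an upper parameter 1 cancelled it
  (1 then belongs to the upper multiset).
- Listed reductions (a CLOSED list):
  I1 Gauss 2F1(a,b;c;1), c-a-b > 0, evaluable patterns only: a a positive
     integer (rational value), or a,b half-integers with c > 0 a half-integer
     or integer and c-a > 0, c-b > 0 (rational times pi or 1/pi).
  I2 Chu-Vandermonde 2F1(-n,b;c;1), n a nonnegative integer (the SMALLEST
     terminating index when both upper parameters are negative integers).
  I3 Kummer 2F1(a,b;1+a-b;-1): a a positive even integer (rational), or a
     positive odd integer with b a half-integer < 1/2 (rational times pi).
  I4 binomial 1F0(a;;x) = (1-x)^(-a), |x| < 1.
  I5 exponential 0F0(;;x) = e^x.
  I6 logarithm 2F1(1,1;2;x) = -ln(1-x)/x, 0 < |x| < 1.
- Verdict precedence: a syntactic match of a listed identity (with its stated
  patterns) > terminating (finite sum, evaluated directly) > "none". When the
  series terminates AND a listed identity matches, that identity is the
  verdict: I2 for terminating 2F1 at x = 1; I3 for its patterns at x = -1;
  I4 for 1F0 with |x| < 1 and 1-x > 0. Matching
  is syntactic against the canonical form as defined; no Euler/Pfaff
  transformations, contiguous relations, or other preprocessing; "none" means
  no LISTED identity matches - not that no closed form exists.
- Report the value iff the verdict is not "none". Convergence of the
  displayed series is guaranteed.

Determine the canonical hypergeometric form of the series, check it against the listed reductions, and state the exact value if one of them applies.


Prefactor 4/5, argument 2/7: 3F2 with upper {1/3, 2/3, 3/2} over lower {5/3, 3}. Verdict: none. Every listed pattern misses the 3F2 form at 2/7, upper {1/3, 2/3, 3/2}.

Key observation: t_0 = 4/5 here, and the parameter 7 appears in both the upper and lower lists and cancels.
Step ratio: r(k) = (2/7) * (k+1/3) (k+2/3) (k+3/2) / [(k+5/3) (k+3) (k+1)] - rational in k, leading ratio (2/7); with t_0 = 4/5, classification follows.


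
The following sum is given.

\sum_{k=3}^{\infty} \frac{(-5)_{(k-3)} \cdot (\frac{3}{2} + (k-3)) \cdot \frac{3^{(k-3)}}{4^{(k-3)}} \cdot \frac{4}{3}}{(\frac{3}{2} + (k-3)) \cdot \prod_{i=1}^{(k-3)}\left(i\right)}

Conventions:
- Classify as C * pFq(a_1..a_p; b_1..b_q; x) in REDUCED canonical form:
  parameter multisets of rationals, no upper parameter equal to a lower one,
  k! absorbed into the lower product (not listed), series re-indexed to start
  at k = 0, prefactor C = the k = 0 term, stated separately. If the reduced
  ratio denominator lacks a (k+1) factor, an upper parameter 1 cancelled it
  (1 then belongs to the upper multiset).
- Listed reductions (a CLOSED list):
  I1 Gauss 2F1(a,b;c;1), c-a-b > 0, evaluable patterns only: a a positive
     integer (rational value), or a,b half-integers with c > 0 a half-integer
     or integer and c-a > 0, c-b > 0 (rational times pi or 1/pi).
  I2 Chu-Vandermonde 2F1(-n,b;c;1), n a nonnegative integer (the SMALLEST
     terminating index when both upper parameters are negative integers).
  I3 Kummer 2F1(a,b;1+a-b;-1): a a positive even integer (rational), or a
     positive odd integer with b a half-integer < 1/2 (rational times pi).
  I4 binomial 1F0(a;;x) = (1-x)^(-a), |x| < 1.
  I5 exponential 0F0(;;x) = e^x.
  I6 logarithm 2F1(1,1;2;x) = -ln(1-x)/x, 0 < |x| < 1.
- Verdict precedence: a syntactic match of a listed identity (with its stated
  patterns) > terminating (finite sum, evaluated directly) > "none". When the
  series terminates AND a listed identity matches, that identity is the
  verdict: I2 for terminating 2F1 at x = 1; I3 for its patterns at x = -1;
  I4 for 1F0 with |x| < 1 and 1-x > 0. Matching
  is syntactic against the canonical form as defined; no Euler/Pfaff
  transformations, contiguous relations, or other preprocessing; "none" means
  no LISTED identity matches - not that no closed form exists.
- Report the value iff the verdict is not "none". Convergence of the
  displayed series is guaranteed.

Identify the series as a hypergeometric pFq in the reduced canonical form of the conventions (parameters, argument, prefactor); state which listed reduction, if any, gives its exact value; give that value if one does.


x = \frac{3}{4} here; the reduced form reads 1F0, upper {-5}, lower {-}, C = \frac{4}{3}. Verdict at x = \frac{3}{4}: binomial (I4) matches (the 1F0 binomial series: exponent 5, x = \frac{3}{4}). Its exact value is \frac{1}{768}.

Structural cue: t_0 = \frac{4}{3} here, and the two geometric factors (C = 4/3) combine into one argument.
Step ratio: r(k) = \frac{3}{4} * (k-5) / [(k+1)] - poly over poly, x = \frac{3}{4} from leading terms; C = \frac{4}{3} at k = 0.


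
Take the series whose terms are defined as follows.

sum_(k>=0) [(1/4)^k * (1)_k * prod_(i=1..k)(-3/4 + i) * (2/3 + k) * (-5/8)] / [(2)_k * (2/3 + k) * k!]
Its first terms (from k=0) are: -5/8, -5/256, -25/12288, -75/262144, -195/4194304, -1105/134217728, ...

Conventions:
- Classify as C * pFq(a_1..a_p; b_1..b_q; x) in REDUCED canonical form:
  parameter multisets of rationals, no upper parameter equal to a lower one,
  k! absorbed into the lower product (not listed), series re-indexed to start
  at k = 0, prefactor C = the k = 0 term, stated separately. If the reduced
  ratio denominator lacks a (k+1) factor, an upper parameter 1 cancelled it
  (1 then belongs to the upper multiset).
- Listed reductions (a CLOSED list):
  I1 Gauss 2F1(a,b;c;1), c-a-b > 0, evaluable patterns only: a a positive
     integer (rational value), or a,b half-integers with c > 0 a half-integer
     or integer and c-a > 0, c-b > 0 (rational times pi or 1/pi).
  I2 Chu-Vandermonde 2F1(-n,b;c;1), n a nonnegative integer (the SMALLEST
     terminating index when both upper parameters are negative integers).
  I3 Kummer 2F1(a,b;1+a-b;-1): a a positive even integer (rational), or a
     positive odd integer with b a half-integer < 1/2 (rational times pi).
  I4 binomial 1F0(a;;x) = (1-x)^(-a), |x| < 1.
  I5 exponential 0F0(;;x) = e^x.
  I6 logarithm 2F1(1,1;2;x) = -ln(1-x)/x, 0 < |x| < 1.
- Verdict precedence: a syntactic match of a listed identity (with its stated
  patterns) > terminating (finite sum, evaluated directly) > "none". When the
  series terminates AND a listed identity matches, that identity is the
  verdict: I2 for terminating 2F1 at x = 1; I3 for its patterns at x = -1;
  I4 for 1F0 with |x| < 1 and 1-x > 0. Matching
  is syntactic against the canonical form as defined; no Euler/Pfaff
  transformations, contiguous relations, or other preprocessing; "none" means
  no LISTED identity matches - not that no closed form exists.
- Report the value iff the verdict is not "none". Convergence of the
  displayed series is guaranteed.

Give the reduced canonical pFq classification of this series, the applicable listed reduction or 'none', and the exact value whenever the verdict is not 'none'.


x = 1/4 here; the reduced form reads 2F1, upper {1/4, 1}, lower {2}, C = -5/8. Verdict: none (x = 1/4): each listed identity misses the multisets {1/4, 1} ; {2}.

The tell: t_0 = -5/8 here, and the running product (prefactor -5/8) telescopes to a rising factorial.
Step ratio: r(k) = (1/4) * (k+1/4) (k+1) / [(k+2) (k+1)] - rational; roots negated = parameters, x = (1/4), C = -5/8.


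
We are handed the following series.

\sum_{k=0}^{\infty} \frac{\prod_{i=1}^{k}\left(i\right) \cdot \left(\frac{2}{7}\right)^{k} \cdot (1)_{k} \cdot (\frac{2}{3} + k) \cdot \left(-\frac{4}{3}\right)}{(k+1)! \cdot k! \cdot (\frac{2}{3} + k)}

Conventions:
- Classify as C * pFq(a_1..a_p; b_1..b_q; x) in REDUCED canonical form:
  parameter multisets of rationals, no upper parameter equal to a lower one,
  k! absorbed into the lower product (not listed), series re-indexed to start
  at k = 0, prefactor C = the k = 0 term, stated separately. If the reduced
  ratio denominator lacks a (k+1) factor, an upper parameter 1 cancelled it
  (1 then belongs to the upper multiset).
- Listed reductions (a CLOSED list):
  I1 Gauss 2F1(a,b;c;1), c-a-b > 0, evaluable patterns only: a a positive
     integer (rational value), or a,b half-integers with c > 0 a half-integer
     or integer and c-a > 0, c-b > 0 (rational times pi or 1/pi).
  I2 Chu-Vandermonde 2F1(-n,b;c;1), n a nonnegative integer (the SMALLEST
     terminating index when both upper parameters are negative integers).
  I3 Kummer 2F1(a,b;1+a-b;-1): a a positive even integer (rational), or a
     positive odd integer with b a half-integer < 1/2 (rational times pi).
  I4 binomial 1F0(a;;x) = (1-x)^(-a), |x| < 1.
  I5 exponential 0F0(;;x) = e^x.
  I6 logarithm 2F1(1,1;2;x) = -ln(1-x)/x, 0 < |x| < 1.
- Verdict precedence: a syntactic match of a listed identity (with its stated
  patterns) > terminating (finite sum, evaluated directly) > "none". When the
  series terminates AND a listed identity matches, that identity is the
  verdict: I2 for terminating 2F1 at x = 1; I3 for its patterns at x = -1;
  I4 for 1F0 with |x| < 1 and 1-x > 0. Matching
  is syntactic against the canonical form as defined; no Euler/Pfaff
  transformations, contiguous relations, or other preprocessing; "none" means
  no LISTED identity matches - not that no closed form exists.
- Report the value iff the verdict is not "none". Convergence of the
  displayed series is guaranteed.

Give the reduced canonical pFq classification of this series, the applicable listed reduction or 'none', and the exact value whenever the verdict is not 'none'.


x = \frac{2}{7} here; the reduced form reads 2F1, upper {1, 1}, lower {2}, C = -\frac{4}{3}. Verdict (x = \frac{2}{7}): the logarithmic series (I6) applies (the logarithm: parameters (1,1;2), x = \frac{2}{7}). Sum: \frac{14}{3} \cdot \ln\left(\frac{5}{7}\right).

The tell: x = \frac{2}{7} and the denominator's factorial ratio (C = -4/3, x = 2/7) is a lower Pochhammer.
Term ratio: r(k) = \frac{2}{7} * (k+1) (k+1) / [(k+2) (k+1)] - poly over poly, x = \frac{2}{7} from leading terms; C = -\frac{4}{3} at k = 0.


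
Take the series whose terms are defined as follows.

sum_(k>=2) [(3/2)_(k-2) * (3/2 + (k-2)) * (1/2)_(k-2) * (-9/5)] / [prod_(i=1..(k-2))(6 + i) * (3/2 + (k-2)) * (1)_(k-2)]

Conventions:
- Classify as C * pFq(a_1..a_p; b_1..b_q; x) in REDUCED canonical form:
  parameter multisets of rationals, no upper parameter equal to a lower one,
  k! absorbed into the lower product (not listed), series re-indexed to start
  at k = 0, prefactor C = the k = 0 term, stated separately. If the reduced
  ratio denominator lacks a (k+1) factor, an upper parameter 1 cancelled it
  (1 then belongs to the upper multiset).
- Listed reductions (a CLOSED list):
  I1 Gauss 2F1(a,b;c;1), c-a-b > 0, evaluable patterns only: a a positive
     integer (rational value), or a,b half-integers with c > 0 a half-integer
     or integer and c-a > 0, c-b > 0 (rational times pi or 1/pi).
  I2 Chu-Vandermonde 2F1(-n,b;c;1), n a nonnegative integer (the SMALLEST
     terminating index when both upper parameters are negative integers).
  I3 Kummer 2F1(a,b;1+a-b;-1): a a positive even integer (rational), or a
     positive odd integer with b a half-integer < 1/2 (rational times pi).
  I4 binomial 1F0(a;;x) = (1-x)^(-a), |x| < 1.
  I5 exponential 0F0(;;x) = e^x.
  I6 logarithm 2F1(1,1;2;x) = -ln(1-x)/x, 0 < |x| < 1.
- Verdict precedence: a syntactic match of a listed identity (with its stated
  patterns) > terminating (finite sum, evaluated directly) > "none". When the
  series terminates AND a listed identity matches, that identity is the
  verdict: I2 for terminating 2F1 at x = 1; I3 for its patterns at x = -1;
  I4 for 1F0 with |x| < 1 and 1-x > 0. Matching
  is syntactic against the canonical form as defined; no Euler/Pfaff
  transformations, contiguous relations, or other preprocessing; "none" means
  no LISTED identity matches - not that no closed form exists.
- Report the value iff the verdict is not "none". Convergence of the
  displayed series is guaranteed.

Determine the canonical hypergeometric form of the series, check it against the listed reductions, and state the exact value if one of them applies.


Prefactor -9/5, argument 1: 2F1 with upper {1/2, 3/2} over lower {7}. Verdict: Gauss (I1, half-integer pattern) applies (x = 1; upper {1/2, 3/2} half-integers, c = 7 in the evaluable pattern). Exact value: (-262144/40425) / pi.

Key step: t_0 = -9/5 here, and the lower running product (C = -9/5, x = 1) is a rising factorial.
Ratio: r(k) = 1 * (k+1/2) (k+3/2) / [(k+7) (k+1)] - poly over poly, x = 1 from leading terms; C = -9/5 at k = 0.


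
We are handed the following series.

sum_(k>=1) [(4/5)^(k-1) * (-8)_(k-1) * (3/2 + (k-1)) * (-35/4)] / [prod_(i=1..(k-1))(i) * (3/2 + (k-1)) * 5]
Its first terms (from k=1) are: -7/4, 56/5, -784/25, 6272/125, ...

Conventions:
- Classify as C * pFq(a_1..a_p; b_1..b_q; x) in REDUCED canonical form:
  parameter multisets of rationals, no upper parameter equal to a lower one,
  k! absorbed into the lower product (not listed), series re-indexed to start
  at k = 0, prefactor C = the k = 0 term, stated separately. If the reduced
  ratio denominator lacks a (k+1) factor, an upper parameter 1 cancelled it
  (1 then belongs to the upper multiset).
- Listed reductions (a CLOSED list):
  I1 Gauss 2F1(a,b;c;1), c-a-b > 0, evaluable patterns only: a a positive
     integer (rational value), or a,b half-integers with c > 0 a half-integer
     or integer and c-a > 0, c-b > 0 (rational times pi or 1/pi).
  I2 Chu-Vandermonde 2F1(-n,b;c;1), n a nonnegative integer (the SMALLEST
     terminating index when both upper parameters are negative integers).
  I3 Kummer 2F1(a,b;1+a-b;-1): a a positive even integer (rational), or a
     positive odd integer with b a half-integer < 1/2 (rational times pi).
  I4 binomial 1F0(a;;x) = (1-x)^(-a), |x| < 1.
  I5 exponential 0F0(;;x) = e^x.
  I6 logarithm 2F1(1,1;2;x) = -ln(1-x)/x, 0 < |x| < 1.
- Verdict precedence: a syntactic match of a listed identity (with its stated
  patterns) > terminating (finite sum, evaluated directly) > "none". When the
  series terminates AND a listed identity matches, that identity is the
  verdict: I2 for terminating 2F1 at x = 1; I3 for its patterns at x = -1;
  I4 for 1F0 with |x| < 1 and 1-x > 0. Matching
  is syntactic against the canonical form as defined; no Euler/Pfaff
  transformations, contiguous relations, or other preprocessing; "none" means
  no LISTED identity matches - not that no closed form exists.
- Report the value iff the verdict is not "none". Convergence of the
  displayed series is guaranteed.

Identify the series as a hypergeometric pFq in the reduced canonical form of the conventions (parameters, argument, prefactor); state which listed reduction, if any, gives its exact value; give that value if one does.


The series (x = 4/5) is 1F0: upper {-8}, lower {-}, prefactor -7/4. Verdict: binomial (I4) fires (the 1F0 binomial series: exponent 8, x = 4/5). Its exact value is -7/1562500.

Structural cue: with t_0 = -7/4, the constant factors (C = -7/4) combine into one prefactor.
Step ratio: r(k) = (4/5) * (k-8) / [(k+1)] - rational in k. x = (4/5); t_0 = -7/4; negate the roots.


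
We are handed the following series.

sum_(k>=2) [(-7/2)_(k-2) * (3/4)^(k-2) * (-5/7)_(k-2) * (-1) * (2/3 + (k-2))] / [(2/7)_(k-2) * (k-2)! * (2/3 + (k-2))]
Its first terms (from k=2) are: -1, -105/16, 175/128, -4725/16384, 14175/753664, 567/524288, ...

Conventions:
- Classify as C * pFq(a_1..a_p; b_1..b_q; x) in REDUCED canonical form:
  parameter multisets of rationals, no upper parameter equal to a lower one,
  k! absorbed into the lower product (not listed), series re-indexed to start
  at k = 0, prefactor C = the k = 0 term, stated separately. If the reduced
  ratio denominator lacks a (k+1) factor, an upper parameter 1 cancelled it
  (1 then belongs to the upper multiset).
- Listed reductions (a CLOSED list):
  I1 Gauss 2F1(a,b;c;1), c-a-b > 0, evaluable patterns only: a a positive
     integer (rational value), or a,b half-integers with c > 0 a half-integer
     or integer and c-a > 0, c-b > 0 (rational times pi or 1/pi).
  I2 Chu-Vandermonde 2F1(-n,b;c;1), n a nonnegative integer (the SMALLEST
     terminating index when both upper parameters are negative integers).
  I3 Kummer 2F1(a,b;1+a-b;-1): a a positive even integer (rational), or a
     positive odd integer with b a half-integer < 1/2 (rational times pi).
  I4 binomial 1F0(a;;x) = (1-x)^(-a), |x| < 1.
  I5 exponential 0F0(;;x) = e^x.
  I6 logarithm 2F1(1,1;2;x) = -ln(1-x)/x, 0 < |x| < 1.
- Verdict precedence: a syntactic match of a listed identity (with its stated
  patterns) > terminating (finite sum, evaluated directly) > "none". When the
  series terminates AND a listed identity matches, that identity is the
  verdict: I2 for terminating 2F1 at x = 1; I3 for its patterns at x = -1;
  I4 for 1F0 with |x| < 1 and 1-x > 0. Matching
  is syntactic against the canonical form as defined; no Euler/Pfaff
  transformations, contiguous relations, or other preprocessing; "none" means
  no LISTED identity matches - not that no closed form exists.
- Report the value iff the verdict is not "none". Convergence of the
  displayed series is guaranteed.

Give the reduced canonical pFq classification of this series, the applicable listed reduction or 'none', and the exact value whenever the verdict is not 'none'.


Classification (C = -1): 2F1 with upper {-7/2, -5/7}, lower {2/7}, argument x = 3/4. Verdict: none (x = 3/4): each listed identity misses the multisets {-7/2, -5/7} ; {2/7}.

First insight: from the first term -1: striking the common factor k + 2/3 reduces the term (prefactor -1).
Adjacent-term ratio: r(k) = (3/4) * (k-7/2) (k-5/7) / [(k+2/7) (k+1)] - rational in k. x = (3/4); t_0 = -1; negate the roots.


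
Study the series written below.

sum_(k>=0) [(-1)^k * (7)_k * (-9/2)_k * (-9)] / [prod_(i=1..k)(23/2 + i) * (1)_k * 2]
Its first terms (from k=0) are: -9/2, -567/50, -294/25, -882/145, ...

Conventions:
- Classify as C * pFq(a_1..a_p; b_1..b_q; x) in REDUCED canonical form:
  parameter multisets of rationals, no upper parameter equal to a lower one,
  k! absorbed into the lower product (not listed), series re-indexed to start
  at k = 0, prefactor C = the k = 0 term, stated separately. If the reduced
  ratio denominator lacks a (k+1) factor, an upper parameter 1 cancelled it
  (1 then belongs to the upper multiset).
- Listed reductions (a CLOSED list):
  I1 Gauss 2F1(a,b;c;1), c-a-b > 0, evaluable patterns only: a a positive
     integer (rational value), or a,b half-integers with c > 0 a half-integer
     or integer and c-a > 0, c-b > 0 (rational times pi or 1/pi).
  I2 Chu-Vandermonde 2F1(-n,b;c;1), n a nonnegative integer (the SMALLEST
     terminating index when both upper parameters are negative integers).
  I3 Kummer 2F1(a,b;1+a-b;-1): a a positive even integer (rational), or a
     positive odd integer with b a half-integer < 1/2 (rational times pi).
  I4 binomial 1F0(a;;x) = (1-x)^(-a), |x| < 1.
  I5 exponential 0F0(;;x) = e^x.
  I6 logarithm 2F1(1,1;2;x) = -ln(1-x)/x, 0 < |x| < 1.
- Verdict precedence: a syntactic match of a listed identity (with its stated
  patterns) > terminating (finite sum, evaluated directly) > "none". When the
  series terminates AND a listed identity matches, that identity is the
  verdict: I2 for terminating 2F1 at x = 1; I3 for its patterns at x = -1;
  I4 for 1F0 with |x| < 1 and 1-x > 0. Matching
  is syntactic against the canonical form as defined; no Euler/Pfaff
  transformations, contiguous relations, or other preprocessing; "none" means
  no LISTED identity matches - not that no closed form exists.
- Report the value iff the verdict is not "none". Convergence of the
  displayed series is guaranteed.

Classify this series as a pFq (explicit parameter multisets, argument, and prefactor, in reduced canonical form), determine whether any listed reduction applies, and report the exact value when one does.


This is -9/2 * 2F1(-9/2, 7; 25/2; -1) in reduced canonical form. Verdict (x = -1): Kummer's theorem (I3) applies (x = -1; c = 25/2 equals 1+a-b for upper {-9/2, 7}: listed pattern). Exact value: (-3011753745/268435456) * pi.

First insight: from the first term -9/2: (1)_k (prefactor -9/2) is k! itself.
Step ratio: r(k) = (-1) * (k-9/2) (k+7) / [(k+25/2) (k+1)] - rational in k. x = (-1); t_0 = -9/2; negate the roots.
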